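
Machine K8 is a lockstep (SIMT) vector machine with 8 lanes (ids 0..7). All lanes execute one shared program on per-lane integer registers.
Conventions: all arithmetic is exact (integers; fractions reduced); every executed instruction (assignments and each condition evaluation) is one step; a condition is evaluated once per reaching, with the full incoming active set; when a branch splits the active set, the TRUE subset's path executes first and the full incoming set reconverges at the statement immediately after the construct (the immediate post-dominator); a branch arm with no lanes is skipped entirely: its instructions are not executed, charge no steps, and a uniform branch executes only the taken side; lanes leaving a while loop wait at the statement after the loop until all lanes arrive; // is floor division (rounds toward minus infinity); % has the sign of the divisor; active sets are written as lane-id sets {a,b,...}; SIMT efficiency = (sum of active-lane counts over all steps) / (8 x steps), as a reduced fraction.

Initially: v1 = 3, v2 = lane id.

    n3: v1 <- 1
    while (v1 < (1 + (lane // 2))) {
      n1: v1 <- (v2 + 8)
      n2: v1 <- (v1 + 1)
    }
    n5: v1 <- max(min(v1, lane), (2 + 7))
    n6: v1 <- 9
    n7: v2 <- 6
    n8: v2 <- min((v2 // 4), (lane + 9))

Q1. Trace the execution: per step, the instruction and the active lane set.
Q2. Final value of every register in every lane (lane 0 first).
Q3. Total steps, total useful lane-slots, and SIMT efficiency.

step 0: v1 <- 1                      {0,1,2,3,4,5,6,7}
step 1: eval (v1 < (1 + (lane // 2))) {0,1,2,3,4,5,6,7}
step 2: v1 <- (v2 + 8)               {2,3,4,5,6,7}
step 3: v1 <- (v1 + 1)               {2,3,4,5,6,7}
step 4: eval (v1 < (1 + (lane // 2))) {2,3,4,5,6,7}
step 5: v1 <- max(min(v1, lane), (2 + 7)) {0,1,2,3,4,5,6,7}
step 6: v1 <- 9                      {0,1,2,3,4,5,6,7}
step 7: v2 <- 6                      {0,1,2,3,4,5,6,7}
step 8: v2 <- min((v2 // 4), (lane + 9)) {0,1,2,3,4,5,6,7}

Answer: 9 steps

v1: 9,9,9,9,9,9,9,9
v2: 1,1,1,1,1,1,1,1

steps = 9; useful = 66; efficiency = 66/72 = 11/12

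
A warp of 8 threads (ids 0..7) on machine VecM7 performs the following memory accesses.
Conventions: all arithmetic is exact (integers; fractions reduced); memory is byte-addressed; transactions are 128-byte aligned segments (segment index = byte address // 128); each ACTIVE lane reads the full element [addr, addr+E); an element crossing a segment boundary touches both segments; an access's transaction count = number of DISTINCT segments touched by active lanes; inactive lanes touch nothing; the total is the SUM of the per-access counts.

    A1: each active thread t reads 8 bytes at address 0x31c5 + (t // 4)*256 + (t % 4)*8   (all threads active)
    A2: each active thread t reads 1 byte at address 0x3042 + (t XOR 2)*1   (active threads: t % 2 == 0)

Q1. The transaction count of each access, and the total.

A1: 2 transactions
A2: 1 transaction

Answer: 2,1; total 3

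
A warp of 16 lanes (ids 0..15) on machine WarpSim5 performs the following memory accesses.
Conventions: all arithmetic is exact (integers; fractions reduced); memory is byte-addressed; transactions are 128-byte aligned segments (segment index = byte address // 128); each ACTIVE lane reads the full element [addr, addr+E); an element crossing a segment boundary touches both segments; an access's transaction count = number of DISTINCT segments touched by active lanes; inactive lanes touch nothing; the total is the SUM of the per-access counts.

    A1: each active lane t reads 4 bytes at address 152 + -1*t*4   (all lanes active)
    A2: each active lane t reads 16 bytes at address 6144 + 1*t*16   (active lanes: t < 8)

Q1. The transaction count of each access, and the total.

A1: 2 transactions
A2: 1 transaction

Answer: 2,1; total 3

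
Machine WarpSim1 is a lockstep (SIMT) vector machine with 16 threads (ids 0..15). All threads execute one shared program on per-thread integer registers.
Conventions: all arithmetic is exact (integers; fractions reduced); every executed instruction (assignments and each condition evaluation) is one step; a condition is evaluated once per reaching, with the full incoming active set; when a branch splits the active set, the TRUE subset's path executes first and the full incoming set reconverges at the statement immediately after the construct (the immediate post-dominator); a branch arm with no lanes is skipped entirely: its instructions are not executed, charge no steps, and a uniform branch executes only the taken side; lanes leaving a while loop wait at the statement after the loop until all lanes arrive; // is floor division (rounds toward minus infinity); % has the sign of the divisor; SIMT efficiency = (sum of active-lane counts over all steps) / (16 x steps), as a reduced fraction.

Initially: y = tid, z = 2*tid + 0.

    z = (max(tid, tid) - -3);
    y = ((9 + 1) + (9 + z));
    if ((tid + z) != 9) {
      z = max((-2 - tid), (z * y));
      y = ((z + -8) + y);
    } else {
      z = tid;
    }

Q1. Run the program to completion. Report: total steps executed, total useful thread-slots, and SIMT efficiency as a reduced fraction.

Answer: 6 steps, 79 useful, 79/96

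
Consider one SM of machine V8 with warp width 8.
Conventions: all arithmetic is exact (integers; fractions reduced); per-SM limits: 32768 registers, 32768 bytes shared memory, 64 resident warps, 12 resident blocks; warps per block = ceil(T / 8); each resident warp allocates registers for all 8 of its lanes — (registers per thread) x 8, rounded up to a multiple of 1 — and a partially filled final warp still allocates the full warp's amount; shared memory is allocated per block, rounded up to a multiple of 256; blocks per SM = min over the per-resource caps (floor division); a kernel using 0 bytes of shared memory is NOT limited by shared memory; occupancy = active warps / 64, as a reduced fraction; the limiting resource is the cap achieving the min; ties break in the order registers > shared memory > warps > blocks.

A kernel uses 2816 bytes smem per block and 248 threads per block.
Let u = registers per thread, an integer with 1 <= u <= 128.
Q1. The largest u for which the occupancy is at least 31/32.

Answer: u = 66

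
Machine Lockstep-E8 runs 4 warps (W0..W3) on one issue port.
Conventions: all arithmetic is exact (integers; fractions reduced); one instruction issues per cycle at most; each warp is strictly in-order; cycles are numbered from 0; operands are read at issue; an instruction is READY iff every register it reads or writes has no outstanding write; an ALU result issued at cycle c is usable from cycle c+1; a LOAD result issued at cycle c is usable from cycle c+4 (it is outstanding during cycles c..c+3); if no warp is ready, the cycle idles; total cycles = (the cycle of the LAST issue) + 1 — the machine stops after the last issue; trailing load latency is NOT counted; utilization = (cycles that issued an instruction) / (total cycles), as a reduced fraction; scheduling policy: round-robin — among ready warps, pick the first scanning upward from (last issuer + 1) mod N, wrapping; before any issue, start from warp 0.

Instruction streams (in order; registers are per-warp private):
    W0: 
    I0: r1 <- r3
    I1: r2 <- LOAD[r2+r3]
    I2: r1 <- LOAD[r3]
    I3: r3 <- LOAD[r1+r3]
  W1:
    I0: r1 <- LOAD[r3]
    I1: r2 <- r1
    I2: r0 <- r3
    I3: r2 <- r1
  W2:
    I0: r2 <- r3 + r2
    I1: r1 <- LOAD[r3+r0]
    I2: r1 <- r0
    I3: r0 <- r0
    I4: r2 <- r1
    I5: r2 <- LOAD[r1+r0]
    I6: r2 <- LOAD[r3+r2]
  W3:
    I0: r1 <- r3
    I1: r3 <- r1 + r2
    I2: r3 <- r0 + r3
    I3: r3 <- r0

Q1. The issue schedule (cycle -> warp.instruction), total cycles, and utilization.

cycle 0: W0.I0
cycle 1: W1.I0
cycle 2: W2.I0
cycle 3: W3.I0
cycle 4: W0.I1
cycle 5: W1.I1
cycle 6: W2.I1
cycle 7: W3.I1
cycle 8: W0.I2
cycle 9: W1.I2
cycle 10: W2.I2
cycle 11: W3.I2
cycle 12: W0.I3
cycle 13: W1.I3
cycle 14: W2.I3
cycle 15: W3.I3
cycle 16: W2.I4
cycle 17: W2.I5
cycle 18: idle
cycle 19: idle
cycle 20: idle
cycle 21: W2.I6

Answer: 22 cycles, utilization 19/22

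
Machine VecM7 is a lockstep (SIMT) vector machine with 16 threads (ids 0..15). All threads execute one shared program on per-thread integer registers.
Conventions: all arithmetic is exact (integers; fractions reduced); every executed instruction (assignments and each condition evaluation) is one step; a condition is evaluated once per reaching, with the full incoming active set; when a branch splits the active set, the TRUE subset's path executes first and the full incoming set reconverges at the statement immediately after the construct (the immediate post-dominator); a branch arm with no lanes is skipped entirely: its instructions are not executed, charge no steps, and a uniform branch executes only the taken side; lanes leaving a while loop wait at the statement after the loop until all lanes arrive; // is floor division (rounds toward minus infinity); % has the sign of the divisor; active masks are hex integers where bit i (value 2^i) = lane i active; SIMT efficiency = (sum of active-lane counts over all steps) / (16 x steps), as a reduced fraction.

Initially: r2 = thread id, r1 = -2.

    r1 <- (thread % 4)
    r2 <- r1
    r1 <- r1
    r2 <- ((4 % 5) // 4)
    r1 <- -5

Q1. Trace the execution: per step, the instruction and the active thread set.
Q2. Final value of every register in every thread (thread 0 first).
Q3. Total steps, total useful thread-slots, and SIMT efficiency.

step 0: r1 <- (thread % 4)           0xffff
step 1: r2 <- r1                     0xffff
step 2: r1 <- r1                     0xffff
step 3: r2 <- ((4 % 5) // 4)         0xffff
step 4: r1 <- -5                     0xffff

Answer: 5 steps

r2: 1,1,1,1,1,1,1,1,1,1,1,1,1,1,1,1
r1: -5,-5,-5,-5,-5,-5,-5,-5,-5,-5,-5,-5,-5,-5,-5,-5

steps = 5; useful = 80; efficiency = 80/80 = 1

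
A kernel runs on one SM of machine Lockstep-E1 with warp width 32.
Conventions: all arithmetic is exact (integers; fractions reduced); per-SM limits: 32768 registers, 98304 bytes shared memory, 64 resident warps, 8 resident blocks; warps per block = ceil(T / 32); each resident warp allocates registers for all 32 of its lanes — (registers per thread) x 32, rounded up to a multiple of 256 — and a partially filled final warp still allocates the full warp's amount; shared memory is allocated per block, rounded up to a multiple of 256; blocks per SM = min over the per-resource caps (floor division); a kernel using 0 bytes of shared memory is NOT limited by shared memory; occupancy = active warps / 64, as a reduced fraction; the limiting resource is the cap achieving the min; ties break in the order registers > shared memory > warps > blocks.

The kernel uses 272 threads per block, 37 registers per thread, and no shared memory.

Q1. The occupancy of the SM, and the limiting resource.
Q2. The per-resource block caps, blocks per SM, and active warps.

Answer: occupancy 9/32, limited by registers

registers: 2 blocks
shared memory: no limit (kernel uses none)
warps: 7 blocks
blocks: 8 blocks

Answer: 2 blocks, 18 active warps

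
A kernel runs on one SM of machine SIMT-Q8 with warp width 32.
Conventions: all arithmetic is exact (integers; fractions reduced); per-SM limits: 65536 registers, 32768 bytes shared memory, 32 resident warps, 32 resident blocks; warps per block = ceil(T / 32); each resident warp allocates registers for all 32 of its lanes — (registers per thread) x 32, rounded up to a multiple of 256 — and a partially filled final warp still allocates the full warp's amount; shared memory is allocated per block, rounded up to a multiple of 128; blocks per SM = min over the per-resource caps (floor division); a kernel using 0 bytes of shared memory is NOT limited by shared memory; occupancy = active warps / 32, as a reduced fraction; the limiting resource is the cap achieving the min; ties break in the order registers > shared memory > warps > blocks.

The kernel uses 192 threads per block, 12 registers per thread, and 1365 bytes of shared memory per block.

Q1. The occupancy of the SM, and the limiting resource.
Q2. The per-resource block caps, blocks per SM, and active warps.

Answer: occupancy 15/16, limited by warps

registers: 21 blocks
shared memory: 23 blocks
warps: 5 blocks
blocks: 32 blocks

Answer: 5 blocks, 30 active warps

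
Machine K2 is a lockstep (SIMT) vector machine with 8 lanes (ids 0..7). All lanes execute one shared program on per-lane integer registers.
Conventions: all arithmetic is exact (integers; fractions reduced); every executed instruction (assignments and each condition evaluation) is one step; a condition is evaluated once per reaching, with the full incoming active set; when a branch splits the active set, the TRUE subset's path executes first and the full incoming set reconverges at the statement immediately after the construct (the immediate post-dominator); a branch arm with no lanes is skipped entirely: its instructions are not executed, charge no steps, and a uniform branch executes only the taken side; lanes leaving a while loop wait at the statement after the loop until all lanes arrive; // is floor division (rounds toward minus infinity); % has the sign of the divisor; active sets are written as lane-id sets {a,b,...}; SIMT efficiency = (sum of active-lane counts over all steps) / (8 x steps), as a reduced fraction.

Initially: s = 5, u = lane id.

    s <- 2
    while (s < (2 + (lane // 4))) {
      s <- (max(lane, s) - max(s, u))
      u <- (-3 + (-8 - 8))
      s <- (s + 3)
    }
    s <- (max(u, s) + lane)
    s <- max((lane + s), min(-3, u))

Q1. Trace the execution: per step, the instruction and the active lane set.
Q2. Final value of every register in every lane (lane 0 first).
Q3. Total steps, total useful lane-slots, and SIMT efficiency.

step 0: s <- 2                       {0,1,2,3,4,5,6,7}
step 1: eval (s < (2 + (lane // 4))) {0,1,2,3,4,5,6,7}
step 2: s <- (max(lane, s) - max(s, u)) {4,5,6,7}
step 3: u <- (-3 + (-8 - 8))         {4,5,6,7}
step 4: s <- (s + 3)                 {4,5,6,7}
step 5: eval (s < (2 + (lane // 4))) {4,5,6,7}
step 6: s <- (max(u, s) + lane)      {0,1,2,3,4,5,6,7}
step 7: s <- max((lane + s), min(-3, u)) {0,1,2,3,4,5,6,7}

Answer: 8 steps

s: 2,4,6,9,11,13,15,17
u: 0,1,2,3,-19,-19,-19,-19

steps = 8; useful = 48; efficiency = 48/64 = 3/4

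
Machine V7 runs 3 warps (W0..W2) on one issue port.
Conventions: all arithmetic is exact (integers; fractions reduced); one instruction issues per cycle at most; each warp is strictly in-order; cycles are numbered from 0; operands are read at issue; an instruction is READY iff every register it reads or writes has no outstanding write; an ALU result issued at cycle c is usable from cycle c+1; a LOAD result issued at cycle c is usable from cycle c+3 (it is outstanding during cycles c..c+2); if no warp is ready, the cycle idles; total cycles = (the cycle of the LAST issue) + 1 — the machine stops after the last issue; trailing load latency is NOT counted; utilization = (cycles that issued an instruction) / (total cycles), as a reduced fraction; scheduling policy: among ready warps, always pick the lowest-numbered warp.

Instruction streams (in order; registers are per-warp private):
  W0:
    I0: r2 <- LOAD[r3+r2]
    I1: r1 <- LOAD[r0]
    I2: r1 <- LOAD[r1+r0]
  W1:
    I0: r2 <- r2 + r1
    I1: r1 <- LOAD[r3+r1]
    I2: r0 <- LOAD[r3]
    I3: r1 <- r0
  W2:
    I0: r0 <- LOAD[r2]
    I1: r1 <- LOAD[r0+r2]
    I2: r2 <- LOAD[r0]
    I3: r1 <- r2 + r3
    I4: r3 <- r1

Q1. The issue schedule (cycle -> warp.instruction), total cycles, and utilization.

cycle 0: W0.I0
cycle 1: W0.I1
cycle 2: W1.I0
cycle 3: W1.I1
cycle 4: W0.I2
cycle 5: W1.I2
cycle 6: W2.I0
cycle 7: idle
cycle 8: W1.I3
cycle 9: W2.I1
cycle 10: W2.I2
cycle 11: idle
cycle 12: idle
cycle 13: W2.I3
cycle 14: W2.I4

Answer: 15 cycles, utilization 4/5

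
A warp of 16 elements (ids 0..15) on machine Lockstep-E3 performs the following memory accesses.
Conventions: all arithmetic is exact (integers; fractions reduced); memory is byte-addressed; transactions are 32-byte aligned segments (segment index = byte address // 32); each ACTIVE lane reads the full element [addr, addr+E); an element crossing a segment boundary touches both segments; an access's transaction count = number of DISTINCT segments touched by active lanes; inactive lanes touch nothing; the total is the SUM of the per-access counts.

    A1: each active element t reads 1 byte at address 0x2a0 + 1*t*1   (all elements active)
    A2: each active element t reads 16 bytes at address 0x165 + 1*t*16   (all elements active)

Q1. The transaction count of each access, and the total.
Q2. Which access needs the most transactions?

A1: 1 transaction
A2: 9 transactions

Answer: 1,9; total 10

Answer: A2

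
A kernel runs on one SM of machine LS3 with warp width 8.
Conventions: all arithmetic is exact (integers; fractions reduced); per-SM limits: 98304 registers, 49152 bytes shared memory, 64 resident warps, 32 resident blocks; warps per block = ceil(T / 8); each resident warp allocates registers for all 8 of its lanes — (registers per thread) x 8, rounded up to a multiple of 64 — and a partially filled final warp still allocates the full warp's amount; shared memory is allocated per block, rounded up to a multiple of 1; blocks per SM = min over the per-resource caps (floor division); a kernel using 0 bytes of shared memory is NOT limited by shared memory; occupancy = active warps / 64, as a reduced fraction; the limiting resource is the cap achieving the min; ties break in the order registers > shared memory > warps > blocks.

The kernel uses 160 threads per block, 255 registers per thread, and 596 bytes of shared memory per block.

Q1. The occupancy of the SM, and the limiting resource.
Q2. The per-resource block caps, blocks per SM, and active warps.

Answer: occupancy 5/8, limited by registers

registers: 2 blocks
shared memory: 82 blocks
warps: 3 blocks
blocks: 32 blocks

Answer: 2 blocks, 40 active warps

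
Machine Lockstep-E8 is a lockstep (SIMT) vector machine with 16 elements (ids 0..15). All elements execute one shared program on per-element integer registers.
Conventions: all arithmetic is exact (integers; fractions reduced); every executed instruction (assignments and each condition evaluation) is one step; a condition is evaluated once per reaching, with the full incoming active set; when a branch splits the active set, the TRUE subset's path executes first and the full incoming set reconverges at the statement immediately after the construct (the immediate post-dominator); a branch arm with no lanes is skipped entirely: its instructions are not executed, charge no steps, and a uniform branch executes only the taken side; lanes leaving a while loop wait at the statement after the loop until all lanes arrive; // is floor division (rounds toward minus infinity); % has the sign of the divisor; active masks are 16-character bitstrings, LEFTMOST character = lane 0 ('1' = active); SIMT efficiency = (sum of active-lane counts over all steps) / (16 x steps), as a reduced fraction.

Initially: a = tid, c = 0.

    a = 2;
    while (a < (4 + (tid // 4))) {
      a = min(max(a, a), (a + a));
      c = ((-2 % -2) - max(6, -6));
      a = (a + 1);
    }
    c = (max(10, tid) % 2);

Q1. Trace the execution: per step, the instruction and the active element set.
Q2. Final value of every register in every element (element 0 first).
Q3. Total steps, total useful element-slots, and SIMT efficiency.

step 0: a <- 2                       1111111111111111
step 1: eval (a < (4 + (tid // 4)))  1111111111111111
step 2: a <- min(max(a, a), (a + a)) 1111111111111111
step 3: c <- ((-2 % -2) - max(6, -6)) 1111111111111111
step 4: a <- (a + 1)                 1111111111111111
step 5: eval (a < (4 + (tid // 4)))  1111111111111111
step 6: a <- min(max(a, a), (a + a)) 1111111111111111
step 7: c <- ((-2 % -2) - max(6, -6)) 1111111111111111
step 8: a <- (a + 1)                 1111111111111111
step 9: eval (a < (4 + (tid // 4)))  1111111111111111
step 10: a <- min(max(a, a), (a + a)) 0000111111111111
step 11: c <- ((-2 % -2) - max(6, -6)) 0000111111111111
step 12: a <- (a + 1)                 0000111111111111
step 13: eval (a < (4 + (tid // 4)))  0000111111111111
step 14: a <- min(max(a, a), (a + a)) 0000000011111111
step 15: c <- ((-2 % -2) - max(6, -6)) 0000000011111111
step 16: a <- (a + 1)                 0000000011111111
step 17: eval (a < (4 + (tid // 4)))  0000000011111111
step 18: a <- min(max(a, a), (a + a)) 0000000000001111
step 19: c <- ((-2 % -2) - max(6, -6)) 0000000000001111
step 20: a <- (a + 1)                 0000000000001111
step 21: eval (a < (4 + (tid // 4)))  0000000000001111
step 22: c <- (max(10, tid) % 2)      1111111111111111

Answer: 23 steps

a: 4,4,4,4,5,5,5,5,6,6,6,6,7,7,7,7
c: 0,0,0,0,0,0,0,0,0,0,0,1,0,1,0,1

steps = 23; useful = 272; efficiency = 272/368 = 17/23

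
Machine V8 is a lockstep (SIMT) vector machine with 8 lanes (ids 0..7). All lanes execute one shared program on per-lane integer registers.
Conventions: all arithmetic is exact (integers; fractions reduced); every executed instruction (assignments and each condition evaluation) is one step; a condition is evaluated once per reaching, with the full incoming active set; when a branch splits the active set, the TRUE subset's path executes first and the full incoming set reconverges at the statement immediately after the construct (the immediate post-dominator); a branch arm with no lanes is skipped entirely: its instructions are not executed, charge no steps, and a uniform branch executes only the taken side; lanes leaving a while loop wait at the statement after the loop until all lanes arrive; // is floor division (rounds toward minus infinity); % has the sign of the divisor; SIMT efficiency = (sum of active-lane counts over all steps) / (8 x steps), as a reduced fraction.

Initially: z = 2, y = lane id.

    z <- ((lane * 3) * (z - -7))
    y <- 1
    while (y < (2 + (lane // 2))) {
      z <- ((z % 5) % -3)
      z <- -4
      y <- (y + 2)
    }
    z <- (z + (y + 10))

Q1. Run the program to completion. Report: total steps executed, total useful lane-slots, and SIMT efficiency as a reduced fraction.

Answer: 12 steps, 80 useful, 5/6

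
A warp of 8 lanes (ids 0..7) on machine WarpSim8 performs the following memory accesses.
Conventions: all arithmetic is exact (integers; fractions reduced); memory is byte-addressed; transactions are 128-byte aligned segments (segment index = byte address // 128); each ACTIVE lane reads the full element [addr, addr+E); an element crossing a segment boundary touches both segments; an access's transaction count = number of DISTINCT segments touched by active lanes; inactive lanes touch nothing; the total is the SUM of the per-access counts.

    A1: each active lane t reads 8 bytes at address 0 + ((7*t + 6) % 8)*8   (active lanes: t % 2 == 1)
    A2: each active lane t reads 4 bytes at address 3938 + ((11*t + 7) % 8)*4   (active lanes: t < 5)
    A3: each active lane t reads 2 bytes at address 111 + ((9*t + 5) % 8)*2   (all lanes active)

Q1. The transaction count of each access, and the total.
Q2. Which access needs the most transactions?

A1: 1 transaction
A2: 2 transactions
A3: 1 transaction

Answer: 1,2,1; total 4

Answer: A2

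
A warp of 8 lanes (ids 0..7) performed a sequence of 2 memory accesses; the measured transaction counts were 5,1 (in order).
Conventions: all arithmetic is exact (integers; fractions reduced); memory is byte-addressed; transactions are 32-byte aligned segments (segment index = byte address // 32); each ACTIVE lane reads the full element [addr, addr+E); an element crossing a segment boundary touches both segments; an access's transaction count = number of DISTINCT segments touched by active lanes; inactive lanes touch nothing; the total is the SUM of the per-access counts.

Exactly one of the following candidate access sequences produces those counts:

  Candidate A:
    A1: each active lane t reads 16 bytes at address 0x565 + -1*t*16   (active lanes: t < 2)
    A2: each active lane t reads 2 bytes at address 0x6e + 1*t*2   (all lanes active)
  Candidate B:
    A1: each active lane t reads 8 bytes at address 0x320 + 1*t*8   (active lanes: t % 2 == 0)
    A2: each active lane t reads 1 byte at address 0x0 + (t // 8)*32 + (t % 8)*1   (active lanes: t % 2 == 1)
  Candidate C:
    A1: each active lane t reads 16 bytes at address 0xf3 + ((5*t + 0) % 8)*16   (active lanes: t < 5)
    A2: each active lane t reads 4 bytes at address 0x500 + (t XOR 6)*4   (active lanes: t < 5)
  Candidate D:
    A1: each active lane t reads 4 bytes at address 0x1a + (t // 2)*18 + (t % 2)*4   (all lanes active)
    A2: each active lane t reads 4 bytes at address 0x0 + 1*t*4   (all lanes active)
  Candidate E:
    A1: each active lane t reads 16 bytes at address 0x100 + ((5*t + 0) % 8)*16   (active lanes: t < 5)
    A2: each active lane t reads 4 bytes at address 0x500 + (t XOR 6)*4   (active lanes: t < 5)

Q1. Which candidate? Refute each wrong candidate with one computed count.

A: A1 gives 2 transactions, not 5
B: A1 gives 2 transactions, not 5
D: A1 gives 3 transactions, not 5
E: A1 gives 4 transactions, not 5
C: all counts match (5,1)

Answer: C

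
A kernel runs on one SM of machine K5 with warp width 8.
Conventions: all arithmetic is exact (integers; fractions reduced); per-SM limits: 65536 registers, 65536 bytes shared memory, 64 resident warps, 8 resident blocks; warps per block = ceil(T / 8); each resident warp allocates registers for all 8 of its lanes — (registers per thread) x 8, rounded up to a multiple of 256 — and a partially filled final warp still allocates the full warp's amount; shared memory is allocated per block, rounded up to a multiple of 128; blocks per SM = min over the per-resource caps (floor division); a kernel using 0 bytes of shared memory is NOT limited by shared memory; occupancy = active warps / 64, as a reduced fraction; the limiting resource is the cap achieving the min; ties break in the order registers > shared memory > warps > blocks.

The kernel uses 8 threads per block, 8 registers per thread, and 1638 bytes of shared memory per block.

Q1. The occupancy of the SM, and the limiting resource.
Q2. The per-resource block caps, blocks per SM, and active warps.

Answer: occupancy 1/8, limited by blocks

registers: 256 blocks
shared memory: 39 blocks
warps: 64 blocks
blocks: 8 blocks

Answer: 8 blocks, 8 active warps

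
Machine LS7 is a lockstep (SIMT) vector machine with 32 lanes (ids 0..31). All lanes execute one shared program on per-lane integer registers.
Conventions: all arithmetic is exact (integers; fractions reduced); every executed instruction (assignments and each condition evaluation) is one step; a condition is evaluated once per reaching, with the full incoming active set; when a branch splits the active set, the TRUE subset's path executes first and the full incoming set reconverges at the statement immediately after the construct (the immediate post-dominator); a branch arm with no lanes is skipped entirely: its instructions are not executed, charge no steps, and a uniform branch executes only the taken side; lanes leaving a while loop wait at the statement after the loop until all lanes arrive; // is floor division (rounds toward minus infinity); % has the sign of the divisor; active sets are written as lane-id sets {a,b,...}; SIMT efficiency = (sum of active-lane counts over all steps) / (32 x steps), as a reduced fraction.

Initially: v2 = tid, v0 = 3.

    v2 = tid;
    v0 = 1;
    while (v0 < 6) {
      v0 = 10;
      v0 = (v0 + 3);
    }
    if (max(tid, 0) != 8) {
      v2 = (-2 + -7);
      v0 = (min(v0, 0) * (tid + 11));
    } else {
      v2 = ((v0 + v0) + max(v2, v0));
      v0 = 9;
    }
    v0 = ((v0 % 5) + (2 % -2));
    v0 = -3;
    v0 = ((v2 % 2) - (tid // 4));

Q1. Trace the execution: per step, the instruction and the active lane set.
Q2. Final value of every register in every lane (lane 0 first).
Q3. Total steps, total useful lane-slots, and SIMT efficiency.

step 0: v2 <- tid                    {0,1,2,3,4,5,6,7,8,9,10,11,12,13,14,15,16,17,18,19,20,21,22,23,24,25,26,27,28,29,30,31}
step 1: v0 <- 1                      {0,1,2,3,4,5,6,7,8,9,10,11,12,13,14,15,16,17,18,19,20,21,22,23,24,25,26,27,28,29,30,31}
step 2: eval (v0 < 6)                {0,1,2,3,4,5,6,7,8,9,10,11,12,13,14,15,16,17,18,19,20,21,22,23,24,25,26,27,28,29,30,31}
step 3: v0 <- 10                     {0,1,2,3,4,5,6,7,8,9,10,11,12,13,14,15,16,17,18,19,20,21,22,23,24,25,26,27,28,29,30,31}
step 4: v0 <- (v0 + 3)               {0,1,2,3,4,5,6,7,8,9,10,11,12,13,14,15,16,17,18,19,20,21,22,23,24,25,26,27,28,29,30,31}
step 5: eval (v0 < 6)                {0,1,2,3,4,5,6,7,8,9,10,11,12,13,14,15,16,17,18,19,20,21,22,23,24,25,26,27,28,29,30,31}
step 6: eval (max(tid, 0) != 8)      {0,1,2,3,4,5,6,7,8,9,10,11,12,13,14,15,16,17,18,19,20,21,22,23,24,25,26,27,28,29,30,31}
step 7: v2 <- (-2 + -7)              {0,1,2,3,4,5,6,7,9,10,11,12,13,14,15,16,17,18,19,20,21,22,23,24,25,26,27,28,29,30,31}
step 8: v0 <- (min(v0, 0) * (tid + 11)) {0,1,2,3,4,5,6,7,9,10,11,12,13,14,15,16,17,18,19,20,21,22,23,24,25,26,27,28,29,30,31}
step 9: v2 <- ((v0 + v0) + max(v2, v0)) {8}
step 10: v0 <- 9                      {8}
step 11: v0 <- ((v0 % 5) + (2 % -2))  {0,1,2,3,4,5,6,7,8,9,10,11,12,13,14,15,16,17,18,19,20,21,22,23,24,25,26,27,28,29,30,31}
step 12: v0 <- -3                     {0,1,2,3,4,5,6,7,8,9,10,11,12,13,14,15,16,17,18,19,20,21,22,23,24,25,26,27,28,29,30,31}
step 13: v0 <- ((v2 % 2) - (tid // 4)) {0,1,2,3,4,5,6,7,8,9,10,11,12,13,14,15,16,17,18,19,20,21,22,23,24,25,26,27,28,29,30,31}

Answer: 14 steps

v2: -9,-9,-9,-9,-9,-9,-9,-9,39,-9,-9,-9,-9,-9,-9,-9,-9,-9,-9,-9,-9,-9,-9,-9,-9,-9,-9,-9,-9,-9,-9,-9
v0: 1,1,1,1,0,0,0,0,-1,-1,-1,-1,-2,-2,-2,-2,-3,-3,-3,-3,-4,-4,-4,-4,-5,-5,-5,-5,-6,-6,-6,-6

steps = 14; useful = 384; efficiency = 384/448 = 6/7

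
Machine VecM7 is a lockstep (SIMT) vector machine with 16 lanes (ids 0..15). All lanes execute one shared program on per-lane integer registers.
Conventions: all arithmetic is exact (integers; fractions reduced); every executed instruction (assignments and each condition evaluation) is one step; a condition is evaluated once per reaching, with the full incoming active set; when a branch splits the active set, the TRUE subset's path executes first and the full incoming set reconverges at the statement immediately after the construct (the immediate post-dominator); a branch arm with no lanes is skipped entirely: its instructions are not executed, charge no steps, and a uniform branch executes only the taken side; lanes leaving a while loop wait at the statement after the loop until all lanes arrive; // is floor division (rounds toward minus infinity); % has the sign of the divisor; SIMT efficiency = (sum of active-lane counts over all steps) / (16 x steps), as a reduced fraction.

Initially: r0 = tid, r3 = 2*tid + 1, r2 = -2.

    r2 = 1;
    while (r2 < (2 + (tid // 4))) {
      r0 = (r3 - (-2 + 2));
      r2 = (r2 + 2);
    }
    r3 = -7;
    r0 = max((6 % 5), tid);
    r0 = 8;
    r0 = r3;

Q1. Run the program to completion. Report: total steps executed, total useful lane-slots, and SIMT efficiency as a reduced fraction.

Answer: 12 steps, 168 useful, 7/8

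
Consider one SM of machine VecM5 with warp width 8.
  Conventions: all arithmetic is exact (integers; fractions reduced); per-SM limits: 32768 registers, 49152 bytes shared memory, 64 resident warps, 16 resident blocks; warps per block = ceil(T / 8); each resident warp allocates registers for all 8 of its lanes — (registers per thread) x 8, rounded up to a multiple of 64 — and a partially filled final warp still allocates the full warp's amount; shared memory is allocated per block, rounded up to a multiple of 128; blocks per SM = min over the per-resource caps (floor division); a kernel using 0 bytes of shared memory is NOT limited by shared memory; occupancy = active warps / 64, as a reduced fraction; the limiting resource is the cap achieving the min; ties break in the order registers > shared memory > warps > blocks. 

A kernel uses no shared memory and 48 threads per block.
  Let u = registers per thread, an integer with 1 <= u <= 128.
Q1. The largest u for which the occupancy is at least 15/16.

Answer: u = 64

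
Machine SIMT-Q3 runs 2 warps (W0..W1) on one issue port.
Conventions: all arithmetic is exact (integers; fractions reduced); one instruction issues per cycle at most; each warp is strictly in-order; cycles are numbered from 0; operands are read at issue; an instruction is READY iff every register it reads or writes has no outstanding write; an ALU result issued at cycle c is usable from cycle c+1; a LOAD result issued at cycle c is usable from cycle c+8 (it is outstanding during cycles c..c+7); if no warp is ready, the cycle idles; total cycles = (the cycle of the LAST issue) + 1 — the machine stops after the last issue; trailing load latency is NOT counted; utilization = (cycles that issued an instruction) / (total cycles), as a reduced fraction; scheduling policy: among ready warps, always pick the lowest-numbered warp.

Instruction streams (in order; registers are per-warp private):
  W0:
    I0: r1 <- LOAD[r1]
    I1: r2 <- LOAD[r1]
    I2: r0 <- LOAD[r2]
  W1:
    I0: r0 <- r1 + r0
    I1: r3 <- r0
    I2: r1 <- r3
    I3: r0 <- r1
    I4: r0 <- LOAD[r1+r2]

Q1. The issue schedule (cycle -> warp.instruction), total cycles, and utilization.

cycle 0: W0.I0
cycle 1: W1.I0
cycle 2: W1.I1
cycle 3: W1.I2
cycle 4: W1.I3
cycle 5: W1.I4
cycle 6: idle
cycle 7: idle
cycle 8: W0.I1
cycle 9: idle
cycle 10: idle
cycle 11: idle
cycle 12: idle
cycle 13: idle
cycle 14: idle
cycle 15: idle
cycle 16: W0.I2

Answer: 17 cycles, utilization 8/17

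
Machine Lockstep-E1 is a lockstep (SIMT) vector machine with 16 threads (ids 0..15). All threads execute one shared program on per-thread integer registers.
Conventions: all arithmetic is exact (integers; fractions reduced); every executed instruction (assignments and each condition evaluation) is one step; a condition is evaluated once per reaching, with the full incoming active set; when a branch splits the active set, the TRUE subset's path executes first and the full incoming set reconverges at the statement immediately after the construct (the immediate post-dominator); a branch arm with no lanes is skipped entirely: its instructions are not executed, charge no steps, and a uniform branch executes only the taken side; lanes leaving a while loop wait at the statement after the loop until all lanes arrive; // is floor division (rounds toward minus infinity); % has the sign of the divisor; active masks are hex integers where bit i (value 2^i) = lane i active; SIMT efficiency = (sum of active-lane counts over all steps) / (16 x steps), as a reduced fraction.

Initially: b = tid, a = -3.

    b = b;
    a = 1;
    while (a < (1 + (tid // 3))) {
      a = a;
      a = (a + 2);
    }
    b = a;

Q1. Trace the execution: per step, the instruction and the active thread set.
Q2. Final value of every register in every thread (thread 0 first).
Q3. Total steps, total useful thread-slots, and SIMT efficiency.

step 0: b <- b                       0xffff
step 1: a <- 1                       0xffff
step 2: eval (a < (1 + (tid // 3)))  0xffff
step 3: a <- a                       0xfff8
step 4: a <- (a + 2)                 0xfff8
step 5: eval (a < (1 + (tid // 3)))  0xfff8
step 6: a <- a                       0xfe00
step 7: a <- (a + 2)                 0xfe00
step 8: eval (a < (1 + (tid // 3)))  0xfe00
step 9: a <- a                       0x8000
step 10: a <- (a + 2)                 0x8000
step 11: eval (a < (1 + (tid // 3)))  0x8000
step 12: b <- a                       0xffff

Answer: 13 steps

b: 1,1,1,3,3,3,3,3,3,5,5,5,5,5,5,7
a: 1,1,1,3,3,3,3,3,3,5,5,5,5,5,5,7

steps = 13; useful = 127; efficiency = 127/208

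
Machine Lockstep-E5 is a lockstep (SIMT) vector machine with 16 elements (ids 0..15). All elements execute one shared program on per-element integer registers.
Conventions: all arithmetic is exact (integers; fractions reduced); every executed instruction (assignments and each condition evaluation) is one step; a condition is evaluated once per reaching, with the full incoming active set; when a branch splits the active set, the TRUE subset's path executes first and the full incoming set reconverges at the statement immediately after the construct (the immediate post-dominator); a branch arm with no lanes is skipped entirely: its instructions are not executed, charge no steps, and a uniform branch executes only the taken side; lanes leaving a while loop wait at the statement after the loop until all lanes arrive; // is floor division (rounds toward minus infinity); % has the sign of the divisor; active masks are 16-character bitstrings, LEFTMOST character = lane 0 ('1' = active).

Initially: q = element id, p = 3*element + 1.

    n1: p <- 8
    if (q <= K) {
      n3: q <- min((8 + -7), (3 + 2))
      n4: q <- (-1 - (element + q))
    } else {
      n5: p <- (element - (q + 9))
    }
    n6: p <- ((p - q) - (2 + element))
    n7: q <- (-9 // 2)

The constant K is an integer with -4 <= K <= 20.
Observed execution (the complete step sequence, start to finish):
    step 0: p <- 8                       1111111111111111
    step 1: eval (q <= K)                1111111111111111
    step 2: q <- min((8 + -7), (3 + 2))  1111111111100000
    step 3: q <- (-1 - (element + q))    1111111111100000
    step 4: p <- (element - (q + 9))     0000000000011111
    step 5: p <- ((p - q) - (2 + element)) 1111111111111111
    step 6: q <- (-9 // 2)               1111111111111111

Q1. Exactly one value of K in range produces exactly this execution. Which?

Answer: K = 10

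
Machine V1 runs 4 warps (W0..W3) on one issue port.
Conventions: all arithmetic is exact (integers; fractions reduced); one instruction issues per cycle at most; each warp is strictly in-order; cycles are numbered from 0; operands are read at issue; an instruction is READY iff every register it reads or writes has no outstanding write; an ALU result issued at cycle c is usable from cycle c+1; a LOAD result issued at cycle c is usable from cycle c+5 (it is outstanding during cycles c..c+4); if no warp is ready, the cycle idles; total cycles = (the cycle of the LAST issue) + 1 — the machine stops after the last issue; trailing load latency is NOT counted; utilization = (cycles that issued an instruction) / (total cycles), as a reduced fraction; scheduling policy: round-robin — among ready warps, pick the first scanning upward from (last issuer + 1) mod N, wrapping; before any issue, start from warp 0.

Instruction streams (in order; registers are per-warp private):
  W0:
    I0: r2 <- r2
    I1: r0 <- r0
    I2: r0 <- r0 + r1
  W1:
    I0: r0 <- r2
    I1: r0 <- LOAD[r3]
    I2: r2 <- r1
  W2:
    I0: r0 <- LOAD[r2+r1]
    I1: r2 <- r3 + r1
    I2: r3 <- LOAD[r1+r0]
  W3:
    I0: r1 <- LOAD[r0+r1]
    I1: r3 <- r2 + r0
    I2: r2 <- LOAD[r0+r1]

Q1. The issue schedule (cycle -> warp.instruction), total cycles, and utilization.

cycle 0: W0.I0
cycle 1: W1.I0
cycle 2: W2.I0
cycle 3: W3.I0
cycle 4: W0.I1
cycle 5: W1.I1
cycle 6: W2.I1
cycle 7: W3.I1
cycle 8: W0.I2
cycle 9: W1.I2
cycle 10: W2.I2
cycle 11: W3.I2

Answer: 12 cycles, utilization 1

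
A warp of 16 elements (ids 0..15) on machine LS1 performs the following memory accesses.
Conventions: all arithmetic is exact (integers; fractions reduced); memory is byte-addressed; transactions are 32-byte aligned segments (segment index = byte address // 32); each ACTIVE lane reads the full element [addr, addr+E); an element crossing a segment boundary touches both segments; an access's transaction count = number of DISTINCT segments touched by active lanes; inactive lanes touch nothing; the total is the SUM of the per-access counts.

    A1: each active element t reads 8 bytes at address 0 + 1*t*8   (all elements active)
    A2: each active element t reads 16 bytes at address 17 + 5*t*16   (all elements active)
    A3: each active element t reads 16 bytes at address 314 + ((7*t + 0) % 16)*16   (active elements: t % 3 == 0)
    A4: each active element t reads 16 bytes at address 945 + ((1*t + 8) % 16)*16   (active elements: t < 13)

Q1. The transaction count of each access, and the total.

A1: 4 transactions
A2: 24 transactions
A3: 7 transactions
A4: 9 transactions

Answer: 4,24,7,9; total 44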